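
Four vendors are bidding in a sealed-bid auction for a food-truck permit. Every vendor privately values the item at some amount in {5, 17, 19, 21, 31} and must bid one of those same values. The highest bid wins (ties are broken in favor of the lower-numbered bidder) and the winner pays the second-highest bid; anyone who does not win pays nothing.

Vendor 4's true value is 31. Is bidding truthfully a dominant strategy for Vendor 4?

Check each profile of the others' bids and compare truth against every alternative bid.
Others bid (5, 5, 21): truth gives 10, best alternative gives 0.
Others bid (5, 17, 21): truth gives 10, best alternative gives 0.
Others bid (5, 19, 21): truth gives 10, best alternative gives 0.
Others bid (5, 21, 5): truth gives 10, best alternative gives 0.
Others bid (5, 21, 17): truth gives 10, best alternative gives 0.
Others bid (5, 21, 19): truth gives 10, best alternative gives 0.
(Remaining 119 profiles checked similarly; truth is weakly best in each.)
In every case the truthful bid is at least as good as any alternative, so it is a dominant strategy.

Yes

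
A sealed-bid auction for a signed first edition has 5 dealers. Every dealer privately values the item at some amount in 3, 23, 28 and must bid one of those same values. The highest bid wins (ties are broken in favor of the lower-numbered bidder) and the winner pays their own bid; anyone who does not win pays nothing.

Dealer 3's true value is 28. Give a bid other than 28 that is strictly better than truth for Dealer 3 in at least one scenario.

23

Suppose Dealer 1 bids 3, Dealer 2 bids 3, Dealer 4 bids 3 and Dealer 5 bids 3.
Bid 28: wins, pays 28, utility 28 - 28 = 0.
Bid 23: wins, pays 23, utility 28 - 23 = 5.
So bidding 23 beats truth here (5 > 0).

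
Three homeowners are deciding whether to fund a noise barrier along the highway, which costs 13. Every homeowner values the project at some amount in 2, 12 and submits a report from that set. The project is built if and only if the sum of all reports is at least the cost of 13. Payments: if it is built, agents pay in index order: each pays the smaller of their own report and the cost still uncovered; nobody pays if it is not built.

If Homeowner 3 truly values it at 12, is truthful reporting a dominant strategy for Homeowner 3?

Yes

Check each profile of the others' reports and compare truth against every alternative report.
Others report (2, 2): truth gives 3, best alternative gives 0.
Others report (2, 12): truth gives 12, best alternative gives 12.
Others report (12, 2): truth gives 12, best alternative gives 12.
Others report (12, 12): truth gives 12, best alternative gives 12.
In every case the truthful report is at least as good as any alternative, so it is a dominant strategy.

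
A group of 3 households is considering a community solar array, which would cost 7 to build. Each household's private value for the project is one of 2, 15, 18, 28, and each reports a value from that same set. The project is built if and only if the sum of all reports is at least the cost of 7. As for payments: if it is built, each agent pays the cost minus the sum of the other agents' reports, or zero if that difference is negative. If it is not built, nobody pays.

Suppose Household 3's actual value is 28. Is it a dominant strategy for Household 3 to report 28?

Yes

Check each profile of the others' reports and compare truth against every alternative report.
Others report (2, 15): truth gives 28, best alternative gives 28.
Others report (2, 18): truth gives 28, best alternative gives 28.
Others report (2, 28): truth gives 28, best alternative gives 28.
Others report (15, 2): truth gives 28, best alternative gives 28.
Others report (15, 15): truth gives 28, best alternative gives 28.
Others report (15, 18): truth gives 28, best alternative gives 28.
(Remaining 10 profiles checked similarly; truth is weakly best in each.)
In every case the truthful report is at least as good as any alternative, so it is a dominant strategy.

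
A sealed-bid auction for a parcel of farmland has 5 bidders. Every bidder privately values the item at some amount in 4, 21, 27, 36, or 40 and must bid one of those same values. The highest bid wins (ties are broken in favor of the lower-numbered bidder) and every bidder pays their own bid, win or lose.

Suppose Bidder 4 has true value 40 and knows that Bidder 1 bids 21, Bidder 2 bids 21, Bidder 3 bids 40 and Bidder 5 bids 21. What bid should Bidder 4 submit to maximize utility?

Bid 4: loses but pays 4, utility -4.
Bid 21: loses but pays 21, utility -21.
Bid 27: loses but pays 27, utility -27.
Bid 36: loses but pays 36, utility -36.
Bid 40: loses but pays 40, utility -40.
The best choice is 4 with utility -4.

4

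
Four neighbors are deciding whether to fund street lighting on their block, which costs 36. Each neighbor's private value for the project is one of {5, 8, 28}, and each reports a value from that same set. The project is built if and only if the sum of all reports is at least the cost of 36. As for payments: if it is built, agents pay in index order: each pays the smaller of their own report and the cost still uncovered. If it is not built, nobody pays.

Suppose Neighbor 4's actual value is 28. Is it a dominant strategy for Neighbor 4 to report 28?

Check each profile of the others' reports and compare truth against every alternative report.
Others report (8, 8, 8): truth gives 16, best alternative gives 0.
Others report (5, 8, 8): truth gives 13, best alternative gives 0.
Others report (8, 5, 8): truth gives 13, best alternative gives 0.
Others report (8, 8, 5): truth gives 13, best alternative gives 0.
Others report (5, 5, 8): truth gives 10, best alternative gives 0.
Others report (5, 8, 5): truth gives 10, best alternative gives 0.
(Remaining 21 profiles checked similarly; truth is weakly best in each.)
In every case the truthful report is at least as good as any alternative, so it is a dominant strategy.

Yes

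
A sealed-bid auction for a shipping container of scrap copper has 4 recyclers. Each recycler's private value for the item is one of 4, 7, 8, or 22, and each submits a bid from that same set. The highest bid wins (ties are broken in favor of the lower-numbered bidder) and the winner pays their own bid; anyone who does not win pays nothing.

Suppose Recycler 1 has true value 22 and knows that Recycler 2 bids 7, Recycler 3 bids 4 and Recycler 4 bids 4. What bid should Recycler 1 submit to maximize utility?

7

Bid 4: loses, pays 0, utility 0.
Bid 7: wins, pays 7, utility 22 - 7 = 15.
Bid 8: wins, pays 8, utility 22 - 8 = 14.
Bid 22: wins, pays 22, utility 22 - 22 = 0.
The best choice is 7 with utility 15.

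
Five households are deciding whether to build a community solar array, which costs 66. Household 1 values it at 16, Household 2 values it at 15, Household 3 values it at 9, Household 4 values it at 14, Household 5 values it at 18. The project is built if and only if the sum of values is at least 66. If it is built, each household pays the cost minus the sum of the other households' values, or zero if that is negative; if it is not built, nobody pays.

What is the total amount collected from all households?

Total value 72 ≥ cost 66, so it is built.
Household 1: others sum to 56; max(0, 66 - 56) = 10.
Household 2: others sum to 57; max(0, 66 - 57) = 9.
Household 3: others sum to 63; max(0, 66 - 63) = 3.
Household 4: others sum to 58; max(0, 66 - 58) = 8.
Household 5: others sum to 54; max(0, 66 - 54) = 12.
Total collected = 10 + 9 + 3 + 8 + 12 = 42.

42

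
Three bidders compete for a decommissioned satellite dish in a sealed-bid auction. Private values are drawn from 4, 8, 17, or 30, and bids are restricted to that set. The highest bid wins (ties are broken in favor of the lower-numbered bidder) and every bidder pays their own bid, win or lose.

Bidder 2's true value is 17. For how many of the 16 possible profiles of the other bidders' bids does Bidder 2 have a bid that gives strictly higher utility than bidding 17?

12

Others bid (4, 4): truth gives 0; bid 8 gives 9 > 0. Violating.
Others bid (4, 8): truth gives 0; bid 8 gives 9 > 0. Violating.
Others bid (4, 30): truth gives -17; bid 4 gives -4 > -17. Violating.
Others bid (8, 30): truth gives -17; bid 4 gives -4 > -17. Violating.
Others bid (4, 17): truth gives 0; no alternative beats it.
Others bid (8, 4): truth gives 0; no alternative beats it.
(Checking all 16 profiles: 12 have a profitable deviation, 4 do not.)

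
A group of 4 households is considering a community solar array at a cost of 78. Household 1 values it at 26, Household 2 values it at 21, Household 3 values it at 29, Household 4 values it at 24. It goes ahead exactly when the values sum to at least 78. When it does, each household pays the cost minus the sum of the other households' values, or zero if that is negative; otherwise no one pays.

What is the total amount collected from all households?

13

Total value 100 ≥ cost 78, so it is built.
Household 1: others sum to 74; max(0, 78 - 74) = 4.
Household 2: others sum to 79; max(0, 78 - 79) = 0.
Household 3: others sum to 71; max(0, 78 - 71) = 7.
Household 4: others sum to 76; max(0, 78 - 76) = 2.
Total collected = 4 + 0 + 7 + 2 = 13.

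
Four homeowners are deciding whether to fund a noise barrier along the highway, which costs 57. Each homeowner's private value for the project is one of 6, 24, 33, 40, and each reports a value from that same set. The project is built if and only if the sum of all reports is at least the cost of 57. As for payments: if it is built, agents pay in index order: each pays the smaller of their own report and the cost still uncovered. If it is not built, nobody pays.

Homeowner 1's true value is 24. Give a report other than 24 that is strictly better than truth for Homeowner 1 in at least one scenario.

Suppose Homeowner 2 reports 6, Homeowner 3 reports 6 and Homeowner 4 reports 40.
Report 24: project built, pays 24, utility 24 - 24 = 0.
Report 6: project built, pays 6, utility 24 - 6 = 18.
So reporting 6 beats truth here (18 > 0).

6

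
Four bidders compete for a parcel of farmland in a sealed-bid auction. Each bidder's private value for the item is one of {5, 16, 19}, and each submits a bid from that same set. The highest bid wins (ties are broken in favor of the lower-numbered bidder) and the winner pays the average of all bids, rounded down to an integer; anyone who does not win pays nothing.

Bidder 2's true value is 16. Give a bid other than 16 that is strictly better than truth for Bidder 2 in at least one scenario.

Suppose Bidder 1 bids 5, Bidder 3 bids 5 and Bidder 4 bids 19.
Bid 16: loses, pays 0, utility 0.
Bid 19: wins, pays 12, utility 16 - 12 = 4.
So bidding 19 beats truth here (4 > 0).

19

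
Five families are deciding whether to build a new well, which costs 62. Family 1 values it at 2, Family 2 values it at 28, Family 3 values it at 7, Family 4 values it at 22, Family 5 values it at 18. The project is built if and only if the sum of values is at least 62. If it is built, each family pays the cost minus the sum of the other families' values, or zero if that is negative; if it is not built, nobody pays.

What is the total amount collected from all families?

Total value 77 ≥ cost 62, so it is built.
Family 1: others sum to 75; max(0, 62 - 75) = 0.
Family 2: others sum to 49; max(0, 62 - 49) = 13.
Family 3: others sum to 70; max(0, 62 - 70) = 0.
Family 4: others sum to 55; max(0, 62 - 55) = 7.
Family 5: others sum to 59; max(0, 62 - 59) = 3.
Total collected = 0 + 13 + 0 + 7 + 3 = 23.

23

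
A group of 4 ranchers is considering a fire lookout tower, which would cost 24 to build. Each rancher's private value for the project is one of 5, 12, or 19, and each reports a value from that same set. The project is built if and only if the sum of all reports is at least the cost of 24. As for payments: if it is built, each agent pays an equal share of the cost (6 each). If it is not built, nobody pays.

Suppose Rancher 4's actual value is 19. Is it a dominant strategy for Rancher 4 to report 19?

Yes

Check each profile of the others' reports and compare truth against every alternative report.
Others report (5, 5, 5): truth gives 13, best alternative gives 13.
Others report (5, 5, 12): truth gives 13, best alternative gives 13.
Others report (5, 5, 19): truth gives 13, best alternative gives 13.
Others report (5, 12, 5): truth gives 13, best alternative gives 13.
Others report (5, 12, 12): truth gives 13, best alternative gives 13.
Others report (5, 12, 19): truth gives 13, best alternative gives 13.
(Remaining 21 profiles checked similarly; truth is weakly best in each.)
In every case the truthful report is at least as good as any alternative, so it is a dominant strategy.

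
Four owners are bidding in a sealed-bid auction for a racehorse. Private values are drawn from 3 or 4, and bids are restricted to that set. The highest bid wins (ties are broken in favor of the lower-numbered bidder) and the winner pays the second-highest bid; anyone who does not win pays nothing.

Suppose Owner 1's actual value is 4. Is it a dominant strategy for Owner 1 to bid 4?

Yes

Check each profile of the others' bids and compare truth against every alternative bid.
Others bid (3, 3, 3): truth gives 1, best alternative gives 1.
Others bid (3, 3, 4): truth gives 0, best alternative gives 0.
Others bid (3, 4, 3): truth gives 0, best alternative gives 0.
Others bid (3, 4, 4): truth gives 0, best alternative gives 0.
Others bid (4, 3, 3): truth gives 0, best alternative gives 0.
Others bid (4, 3, 4): truth gives 0, best alternative gives 0.
(Remaining 2 profiles checked similarly; truth is weakly best in each.)
In every case the truthful bid is at least as good as any alternative, so it is a dominant strategy.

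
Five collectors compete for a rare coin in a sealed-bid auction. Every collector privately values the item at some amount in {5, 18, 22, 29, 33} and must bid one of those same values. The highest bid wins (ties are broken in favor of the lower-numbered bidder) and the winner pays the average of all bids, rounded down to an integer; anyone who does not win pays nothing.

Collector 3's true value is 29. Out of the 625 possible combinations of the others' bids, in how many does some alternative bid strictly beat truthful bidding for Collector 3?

278

Others bid (5, 5, 5, 5): truth gives 20; bid 18 gives 22 > 20. Violating.
Others bid (5, 5, 5, 18): truth gives 17; bid 18 gives 19 > 17. Violating.
Others bid (5, 5, 5, 22): truth gives 16; bid 22 gives 18 > 16. Violating.
Others bid (5, 5, 5, 33): truth gives 0; bid 33 gives 13 > 0. Violating.
Others bid (5, 5, 5, 29): truth gives 15; no alternative beats it.
Others bid (5, 5, 18, 29): truth gives 12; no alternative beats it.
(Checking all 625 profiles: 278 have a profitable deviation, 347 do not.)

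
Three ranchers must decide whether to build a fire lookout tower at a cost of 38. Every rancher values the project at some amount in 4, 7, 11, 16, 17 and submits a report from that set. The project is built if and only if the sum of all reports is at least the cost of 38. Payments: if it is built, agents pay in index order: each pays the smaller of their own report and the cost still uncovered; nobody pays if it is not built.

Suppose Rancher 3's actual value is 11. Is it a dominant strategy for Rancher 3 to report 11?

Yes

Check each profile of the others' reports and compare truth against every alternative report.
Others report (17, 17): truth gives 7, best alternative gives 7.
Others report (16, 17): truth gives 6, best alternative gives 6.
Others report (17, 16): truth gives 6, best alternative gives 6.
Others report (16, 16): truth gives 5, best alternative gives 5.
Others report (11, 17): truth gives 1, best alternative gives 1.
Others report (17, 11): truth gives 1, best alternative gives 1.
(Remaining 19 profiles checked similarly; truth is weakly best in each.)
In every case the truthful report is at least as good as any alternative, so it is a dominant strategy.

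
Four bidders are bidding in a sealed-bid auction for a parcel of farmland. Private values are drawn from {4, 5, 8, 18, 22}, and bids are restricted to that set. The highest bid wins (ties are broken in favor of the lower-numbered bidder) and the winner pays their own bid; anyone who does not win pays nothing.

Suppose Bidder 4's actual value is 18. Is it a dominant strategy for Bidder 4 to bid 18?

Consider the case where Bidder 1 bids 4, Bidder 2 bids 4 and Bidder 3 bids 4.
Truthful bid 18: wins, pays 18, utility 18 - 18 = 0.
Bid 5 instead: wins, pays 5, utility 18 - 5 = 13.
Since 13 > 0, bidding 5 is strictly better here, so truthful bidding is not dominant.

No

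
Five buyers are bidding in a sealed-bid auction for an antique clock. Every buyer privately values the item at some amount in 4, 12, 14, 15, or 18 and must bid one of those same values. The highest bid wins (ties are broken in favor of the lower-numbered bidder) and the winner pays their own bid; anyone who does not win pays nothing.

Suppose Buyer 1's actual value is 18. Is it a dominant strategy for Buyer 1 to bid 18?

No

Consider the case where Buyer 2 bids 4, Buyer 3 bids 4, Buyer 4 bids 4 and Buyer 5 bids 4.
Truthful bid 18: wins, pays 18, utility 18 - 18 = 0.
Bid 4 instead: wins, pays 4, utility 18 - 4 = 14.
Since 14 > 0, bidding 4 is strictly better here, so truthful bidding is not dominant.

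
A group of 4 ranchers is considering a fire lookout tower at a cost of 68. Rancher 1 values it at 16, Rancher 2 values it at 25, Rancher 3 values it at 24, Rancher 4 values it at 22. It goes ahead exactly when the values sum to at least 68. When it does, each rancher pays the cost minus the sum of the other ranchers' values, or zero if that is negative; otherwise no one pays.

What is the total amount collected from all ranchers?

Total value 87 ≥ cost 68, so it is built.
Rancher 1: others sum to 71; max(0, 68 - 71) = 0.
Rancher 2: others sum to 62; max(0, 68 - 62) = 6.
Rancher 3: others sum to 63; max(0, 68 - 63) = 5.
Rancher 4: others sum to 65; max(0, 68 - 65) = 3.
Total collected = 0 + 6 + 5 + 3 = 14.

14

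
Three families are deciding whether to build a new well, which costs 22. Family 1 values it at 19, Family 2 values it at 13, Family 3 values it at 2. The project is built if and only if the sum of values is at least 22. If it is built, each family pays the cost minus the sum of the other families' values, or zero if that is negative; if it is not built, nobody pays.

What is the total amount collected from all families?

Total value 34 ≥ cost 22, so it is built.
Family 1: others sum to 15; max(0, 22 - 15) = 7.
Family 2: others sum to 21; max(0, 22 - 21) = 1.
Family 3: others sum to 32; max(0, 22 - 32) = 0.
Total collected = 7 + 1 + 0 = 8.

8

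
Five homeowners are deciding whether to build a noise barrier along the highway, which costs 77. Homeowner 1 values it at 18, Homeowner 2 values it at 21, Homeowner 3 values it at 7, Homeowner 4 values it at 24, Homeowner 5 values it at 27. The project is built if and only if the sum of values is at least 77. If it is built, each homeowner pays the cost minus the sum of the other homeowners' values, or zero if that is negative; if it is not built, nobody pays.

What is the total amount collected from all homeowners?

12

Total value 97 ≥ cost 77, so it is built.
Homeowner 1: others sum to 79; max(0, 77 - 79) = 0.
Homeowner 2: others sum to 76; max(0, 77 - 76) = 1.
Homeowner 3: others sum to 90; max(0, 77 - 90) = 0.
Homeowner 4: others sum to 73; max(0, 77 - 73) = 4.
Homeowner 5: others sum to 70; max(0, 77 - 70) = 7.
Total collected = 0 + 1 + 0 + 4 + 7 = 12.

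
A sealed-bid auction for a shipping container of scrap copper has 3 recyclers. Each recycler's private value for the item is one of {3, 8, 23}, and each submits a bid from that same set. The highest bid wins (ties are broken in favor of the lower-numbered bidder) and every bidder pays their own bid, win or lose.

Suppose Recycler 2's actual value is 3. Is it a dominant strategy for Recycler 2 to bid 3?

Yes

Check each profile of the others' bids and compare truth against every alternative bid.
Others bid (3, 23): truth gives -3, best alternative gives -8.
Others bid (8, 3): truth gives -3, best alternative gives -8.
Others bid (8, 8): truth gives -3, best alternative gives -8.
Others bid (8, 23): truth gives -3, best alternative gives -8.
Others bid (23, 3): truth gives -3, best alternative gives -8.
Others bid (23, 8): truth gives -3, best alternative gives -8.
(Remaining 3 profiles checked similarly; truth is weakly best in each.)
In every case the truthful bid is at least as good as any alternative, so it is a dominant strategy.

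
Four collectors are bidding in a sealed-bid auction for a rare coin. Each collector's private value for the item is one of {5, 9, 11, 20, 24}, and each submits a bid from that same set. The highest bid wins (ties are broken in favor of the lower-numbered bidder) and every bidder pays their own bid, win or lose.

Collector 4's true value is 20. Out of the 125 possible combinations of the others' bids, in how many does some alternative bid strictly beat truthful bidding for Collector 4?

106

Others bid (5, 5, 5): truth gives 0; bid 9 gives 11 > 0. Violating.
Others bid (5, 5, 9): truth gives 0; bid 11 gives 9 > 0. Violating.
Others bid (5, 5, 20): truth gives -20; bid 24 gives -4 > -20. Violating.
Others bid (5, 5, 24): truth gives -20; bid 5 gives -5 > -20. Violating.
Others bid (5, 5, 11): truth gives 0; no alternative beats it.
Others bid (5, 9, 11): truth gives 0; no alternative beats it.
(Checking all 125 profiles: 106 have a profitable deviation, 19 do not.)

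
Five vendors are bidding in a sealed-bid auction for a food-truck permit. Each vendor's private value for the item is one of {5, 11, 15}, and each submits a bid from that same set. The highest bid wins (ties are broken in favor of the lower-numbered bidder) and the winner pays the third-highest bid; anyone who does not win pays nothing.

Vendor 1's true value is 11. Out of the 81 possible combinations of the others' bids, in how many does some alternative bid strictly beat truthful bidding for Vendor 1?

4

Others bid (5, 5, 5, 15): truth gives 0; bid 15 gives 6 > 0. Violating.
Others bid (5, 5, 15, 5): truth gives 0; bid 15 gives 6 > 0. Violating.
Others bid (5, 15, 5, 5): truth gives 0; bid 15 gives 6 > 0. Violating.
Others bid (15, 5, 5, 5): truth gives 0; bid 15 gives 6 > 0. Violating.
Others bid (5, 5, 5, 5): truth gives 6; no alternative beats it.
Others bid (5, 5, 5, 11): truth gives 6; no alternative beats it.
(Checking all 81 profiles: 4 have a profitable deviation, 77 do not.)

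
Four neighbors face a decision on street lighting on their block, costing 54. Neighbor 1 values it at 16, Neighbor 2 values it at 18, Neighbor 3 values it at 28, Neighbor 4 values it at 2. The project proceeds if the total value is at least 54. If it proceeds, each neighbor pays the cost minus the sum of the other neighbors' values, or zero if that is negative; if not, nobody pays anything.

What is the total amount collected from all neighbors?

Total value 64 ≥ cost 54, so it is built.
Neighbor 1: others sum to 48; max(0, 54 - 48) = 6.
Neighbor 2: others sum to 46; max(0, 54 - 46) = 8.
Neighbor 3: others sum to 36; max(0, 54 - 36) = 18.
Neighbor 4: others sum to 62; max(0, 54 - 62) = 0.
Total collected = 6 + 8 + 18 + 0 = 32.

32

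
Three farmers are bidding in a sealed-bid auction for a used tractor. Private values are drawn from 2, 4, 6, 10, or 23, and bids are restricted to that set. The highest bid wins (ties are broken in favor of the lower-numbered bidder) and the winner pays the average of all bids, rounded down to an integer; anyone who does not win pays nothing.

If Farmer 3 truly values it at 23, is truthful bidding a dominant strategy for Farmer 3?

Consider the case where Farmer 1 bids 2 and Farmer 2 bids 2.
Truthful bid 23: wins, pays 9, utility 23 - 9 = 14.
Bid 4 instead: wins, pays 2, utility 23 - 2 = 21.
Since 21 > 14, bidding 4 is strictly better here, so truthful bidding is not dominant.

No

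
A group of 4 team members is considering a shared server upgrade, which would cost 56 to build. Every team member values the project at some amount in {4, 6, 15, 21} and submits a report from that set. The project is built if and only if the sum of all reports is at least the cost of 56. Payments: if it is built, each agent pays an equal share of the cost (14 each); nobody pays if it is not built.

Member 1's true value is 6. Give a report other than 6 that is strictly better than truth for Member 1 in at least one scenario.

4

Suppose Member 2 reports 15, Member 3 reports 15 and Member 4 reports 21.
Report 6: project built, pays 14, utility 6 - 14 = -8.
Report 4: project not built, utility 0.
So reporting 4 beats truth here (0 > -8).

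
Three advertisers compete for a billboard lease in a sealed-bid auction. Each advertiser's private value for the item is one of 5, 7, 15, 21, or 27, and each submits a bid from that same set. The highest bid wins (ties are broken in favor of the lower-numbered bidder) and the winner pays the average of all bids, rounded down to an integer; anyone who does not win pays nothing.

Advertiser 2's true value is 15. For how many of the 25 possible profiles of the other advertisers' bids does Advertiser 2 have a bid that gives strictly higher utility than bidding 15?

Others bid (5, 5): truth gives 7; bid 7 gives 10 > 7. Violating.
Others bid (5, 7): truth gives 6; bid 7 gives 9 > 6. Violating.
Others bid (15, 5): truth gives 0; bid 21 gives 2 > 0. Violating.
Others bid (15, 7): truth gives 0; bid 21 gives 1 > 0. Violating.
Others bid (5, 15): truth gives 4; no alternative beats it.
Others bid (5, 21): truth gives 0; no alternative beats it.
(Checking all 25 profiles: 4 have a profitable deviation, 21 do not.)

4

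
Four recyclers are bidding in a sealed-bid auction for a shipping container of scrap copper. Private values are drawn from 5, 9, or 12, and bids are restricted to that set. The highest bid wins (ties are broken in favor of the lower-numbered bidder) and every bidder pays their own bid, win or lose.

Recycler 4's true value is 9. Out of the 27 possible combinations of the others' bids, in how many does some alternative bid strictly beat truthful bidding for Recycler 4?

Others bid (5, 5, 9): truth gives -9; bid 12 gives -3 > -9. Violating.
Others bid (5, 5, 12): truth gives -9; bid 5 gives -5 > -9. Violating.
Others bid (5, 9, 5): truth gives -9; bid 12 gives -3 > -9. Violating.
Others bid (5, 9, 9): truth gives -9; bid 12 gives -3 > -9. Violating.
Others bid (5, 5, 5): truth gives 0; no alternative beats it.
(Checking all 27 profiles: 26 have a profitable deviation, 1 does not.)

26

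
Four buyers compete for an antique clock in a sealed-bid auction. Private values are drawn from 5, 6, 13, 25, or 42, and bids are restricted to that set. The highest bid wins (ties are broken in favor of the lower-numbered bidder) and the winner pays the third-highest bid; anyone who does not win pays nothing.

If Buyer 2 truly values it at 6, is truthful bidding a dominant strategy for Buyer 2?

Consider the case where Buyer 1 bids 5, Buyer 3 bids 5 and Buyer 4 bids 13.
Truthful bid 6: loses, pays 0, utility 0.
Bid 13 instead: wins, pays 5, utility 6 - 5 = 1.
Since 1 > 0, bidding 13 is strictly better here, so truthful bidding is not dominant.

No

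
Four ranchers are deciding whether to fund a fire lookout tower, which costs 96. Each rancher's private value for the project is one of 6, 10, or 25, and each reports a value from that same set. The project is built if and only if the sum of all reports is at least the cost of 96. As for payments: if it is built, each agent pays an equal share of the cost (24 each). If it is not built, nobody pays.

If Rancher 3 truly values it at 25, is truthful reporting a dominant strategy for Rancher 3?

Check each profile of the others' reports and compare truth against every alternative report.
Others report (25, 25, 25): truth gives 1, best alternative gives 0.
Others report (6, 6, 6): truth gives 0, best alternative gives 0.
Others report (6, 6, 10): truth gives 0, best alternative gives 0.
Others report (6, 6, 25): truth gives 0, best alternative gives 0.
Others report (6, 10, 6): truth gives 0, best alternative gives 0.
Others report (6, 10, 10): truth gives 0, best alternative gives 0.
(Remaining 21 profiles checked similarly; truth is weakly best in each.)
In every case the truthful report is at least as good as any alternative, so it is a dominant strategy.

Yes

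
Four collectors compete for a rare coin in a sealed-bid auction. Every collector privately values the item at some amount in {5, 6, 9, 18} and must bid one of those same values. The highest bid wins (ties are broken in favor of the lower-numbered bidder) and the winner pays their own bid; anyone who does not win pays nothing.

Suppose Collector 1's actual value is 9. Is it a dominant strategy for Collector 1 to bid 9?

No

Consider the case where Collector 2 bids 5, Collector 3 bids 5 and Collector 4 bids 5.
Truthful bid 9: wins, pays 9, utility 9 - 9 = 0.
Bid 5 instead: wins, pays 5, utility 9 - 5 = 4.
Since 4 > 0, bidding 5 is strictly better here, so truthful bidding is not dominant.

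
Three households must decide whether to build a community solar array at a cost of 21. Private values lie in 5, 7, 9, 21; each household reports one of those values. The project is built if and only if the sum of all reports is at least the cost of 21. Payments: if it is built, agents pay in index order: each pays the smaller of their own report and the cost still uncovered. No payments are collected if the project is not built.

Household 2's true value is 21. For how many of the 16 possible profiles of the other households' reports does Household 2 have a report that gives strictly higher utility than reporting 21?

11

Others report (5, 7): truth gives 5; report 9 gives 12 > 5. Violating.
Others report (5, 9): truth gives 5; report 7 gives 14 > 5. Violating.
Others report (5, 21): truth gives 5; report 5 gives 16 > 5. Violating.
Others report (7, 5): truth gives 7; report 9 gives 12 > 7. Violating.
Others report (5, 5): truth gives 5; no alternative beats it.
Others report (21, 5): truth gives 21; no alternative beats it.
(Checking all 16 profiles: 11 have a profitable deviation, 5 do not.)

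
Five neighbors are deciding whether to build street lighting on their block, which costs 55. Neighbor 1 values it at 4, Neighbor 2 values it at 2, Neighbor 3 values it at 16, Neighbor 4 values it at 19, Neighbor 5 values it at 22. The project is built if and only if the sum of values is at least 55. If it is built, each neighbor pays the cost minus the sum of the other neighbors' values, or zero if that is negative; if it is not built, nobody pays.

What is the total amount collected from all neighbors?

33

Total value 63 ≥ cost 55, so it is built.
Neighbor 1: others sum to 59; max(0, 55 - 59) = 0.
Neighbor 2: others sum to 61; max(0, 55 - 61) = 0.
Neighbor 3: others sum to 47; max(0, 55 - 47) = 8.
Neighbor 4: others sum to 44; max(0, 55 - 44) = 11.
Neighbor 5: others sum to 41; max(0, 55 - 41) = 14.
Total collected = 0 + 0 + 8 + 11 + 14 = 33.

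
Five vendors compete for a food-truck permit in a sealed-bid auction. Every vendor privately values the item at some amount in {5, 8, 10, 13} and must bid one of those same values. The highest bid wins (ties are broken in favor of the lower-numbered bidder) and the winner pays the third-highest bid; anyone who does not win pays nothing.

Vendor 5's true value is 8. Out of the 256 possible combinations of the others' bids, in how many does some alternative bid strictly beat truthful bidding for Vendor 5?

Others bid (5, 5, 5, 8): truth gives 0; bid 10 gives 3 > 0. Violating.
Others bid (5, 5, 5, 10): truth gives 0; bid 13 gives 3 > 0. Violating.
Others bid (5, 5, 8, 5): truth gives 0; bid 10 gives 3 > 0. Violating.
Others bid (5, 5, 10, 5): truth gives 0; bid 13 gives 3 > 0. Violating.
Others bid (5, 5, 5, 5): truth gives 3; no alternative beats it.
Others bid (5, 5, 5, 13): truth gives 0; no alternative beats it.
(Checking all 256 profiles: 8 have a profitable deviation, 248 do not.)

8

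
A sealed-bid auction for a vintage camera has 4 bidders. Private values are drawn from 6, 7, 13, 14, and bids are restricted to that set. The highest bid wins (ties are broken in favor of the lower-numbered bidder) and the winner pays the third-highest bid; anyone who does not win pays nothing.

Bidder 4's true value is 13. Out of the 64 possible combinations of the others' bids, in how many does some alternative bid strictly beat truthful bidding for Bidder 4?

12

Others bid (6, 6, 13): truth gives 0; bid 14 gives 7 > 0. Violating.
Others bid (6, 7, 13): truth gives 0; bid 14 gives 6 > 0. Violating.
Others bid (6, 13, 6): truth gives 0; bid 14 gives 7 > 0. Violating.
Others bid (6, 13, 7): truth gives 0; bid 14 gives 6 > 0. Violating.
Others bid (6, 6, 6): truth gives 7; no alternative beats it.
Others bid (6, 6, 7): truth gives 7; no alternative beats it.
(Checking all 64 profiles: 12 have a profitable deviation, 52 do not.)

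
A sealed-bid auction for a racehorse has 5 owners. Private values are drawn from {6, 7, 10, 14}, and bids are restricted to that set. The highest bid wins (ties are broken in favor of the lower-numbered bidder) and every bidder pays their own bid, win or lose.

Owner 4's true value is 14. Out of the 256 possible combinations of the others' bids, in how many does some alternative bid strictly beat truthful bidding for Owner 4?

172

Others bid (6, 6, 6, 6): truth gives 0; bid 7 gives 7 > 0. Violating.
Others bid (6, 6, 6, 7): truth gives 0; bid 7 gives 7 > 0. Violating.
Others bid (6, 6, 6, 10): truth gives 0; bid 10 gives 4 > 0. Violating.
Others bid (6, 6, 7, 6): truth gives 0; bid 10 gives 4 > 0. Violating.
Others bid (6, 6, 6, 14): truth gives 0; no alternative beats it.
Others bid (6, 6, 7, 14): truth gives 0; no alternative beats it.
(Checking all 256 profiles: 172 have a profitable deviation, 84 do not.)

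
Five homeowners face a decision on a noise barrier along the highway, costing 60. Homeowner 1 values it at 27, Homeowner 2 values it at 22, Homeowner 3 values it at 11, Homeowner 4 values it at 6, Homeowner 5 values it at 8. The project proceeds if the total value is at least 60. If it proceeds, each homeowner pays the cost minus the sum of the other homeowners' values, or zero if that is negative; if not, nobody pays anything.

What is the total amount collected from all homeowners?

21

Total value 74 ≥ cost 60, so it is built.
Homeowner 1: others sum to 47; max(0, 60 - 47) = 13.
Homeowner 2: others sum to 52; max(0, 60 - 52) = 8.
Homeowner 3: others sum to 63; max(0, 60 - 63) = 0.
Homeowner 4: others sum to 68; max(0, 60 - 68) = 0.
Homeowner 5: others sum to 66; max(0, 60 - 66) = 0.
Total collected = 13 + 8 + 0 + 0 + 0 = 21.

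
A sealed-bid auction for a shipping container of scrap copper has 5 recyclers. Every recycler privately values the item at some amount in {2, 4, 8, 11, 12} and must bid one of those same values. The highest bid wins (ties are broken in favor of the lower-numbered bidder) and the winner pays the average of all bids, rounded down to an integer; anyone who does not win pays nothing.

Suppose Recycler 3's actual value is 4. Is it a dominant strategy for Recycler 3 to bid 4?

Consider the case where Recycler 1 bids 2, Recycler 2 bids 4, Recycler 4 bids 2 and Recycler 5 bids 2.
Truthful bid 4: loses, pays 0, utility 0.
Bid 8 instead: wins, pays 3, utility 4 - 3 = 1.
Since 1 > 0, bidding 8 is strictly better here, so truthful bidding is not dominant.

No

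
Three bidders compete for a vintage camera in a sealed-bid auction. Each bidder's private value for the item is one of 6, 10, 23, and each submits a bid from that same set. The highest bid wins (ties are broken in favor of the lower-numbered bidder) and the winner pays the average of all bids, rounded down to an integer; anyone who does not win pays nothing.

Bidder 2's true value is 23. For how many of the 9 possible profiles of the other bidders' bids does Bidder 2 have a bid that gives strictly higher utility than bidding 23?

2

Others bid (6, 6): truth gives 12; bid 10 gives 16 > 12. Violating.
Others bid (6, 10): truth gives 10; bid 10 gives 15 > 10. Violating.
Others bid (6, 23): truth gives 6; no alternative beats it.
Others bid (10, 6): truth gives 10; no alternative beats it.
(Checking all 9 profiles: 2 have a profitable deviation, 7 do not.)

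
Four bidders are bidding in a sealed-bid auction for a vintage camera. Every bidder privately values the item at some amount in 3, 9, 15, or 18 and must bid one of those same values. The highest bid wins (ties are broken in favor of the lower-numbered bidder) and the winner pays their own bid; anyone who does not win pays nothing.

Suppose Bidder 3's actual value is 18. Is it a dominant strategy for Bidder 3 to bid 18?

Consider the case where Bidder 1 bids 3, Bidder 2 bids 3 and Bidder 4 bids 3.
Truthful bid 18: wins, pays 18, utility 18 - 18 = 0.
Bid 9 instead: wins, pays 9, utility 18 - 9 = 9.
Since 9 > 0, bidding 9 is strictly better here, so truthful bidding is not dominant.

No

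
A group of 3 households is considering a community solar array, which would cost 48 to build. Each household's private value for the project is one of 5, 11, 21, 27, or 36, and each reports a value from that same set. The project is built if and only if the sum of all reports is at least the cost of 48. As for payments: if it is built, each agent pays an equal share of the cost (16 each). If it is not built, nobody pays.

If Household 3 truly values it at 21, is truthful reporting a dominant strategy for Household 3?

Consider the case where Household 1 reports 5 and Household 2 reports 11.
Truthful report 21: project not built, utility 0.
Report 36 instead: project built, pays 16, utility 21 - 16 = 5.
Since 5 > 0, reporting 36 is strictly better here, so truthful reporting is not dominant.

No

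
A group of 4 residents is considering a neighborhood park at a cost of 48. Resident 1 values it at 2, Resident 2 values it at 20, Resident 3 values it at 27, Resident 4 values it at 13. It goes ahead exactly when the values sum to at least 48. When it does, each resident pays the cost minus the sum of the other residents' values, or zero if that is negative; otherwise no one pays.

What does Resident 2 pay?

Total value 62 ≥ cost 48, so the project is built.
The other residents' values sum to 42.
Cost minus that sum is 48 - 42 = 6.

6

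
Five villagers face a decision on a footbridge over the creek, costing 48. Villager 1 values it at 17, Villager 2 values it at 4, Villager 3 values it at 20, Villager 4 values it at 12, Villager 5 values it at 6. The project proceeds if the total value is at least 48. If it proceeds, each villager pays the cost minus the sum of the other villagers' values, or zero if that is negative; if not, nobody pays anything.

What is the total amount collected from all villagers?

Total value 59 ≥ cost 48, so it is built.
Villager 1: others sum to 42; max(0, 48 - 42) = 6.
Villager 2: others sum to 55; max(0, 48 - 55) = 0.
Villager 3: others sum to 39; max(0, 48 - 39) = 9.
Villager 4: others sum to 47; max(0, 48 - 47) = 1.
Villager 5: others sum to 53; max(0, 48 - 53) = 0.
Total collected = 6 + 0 + 9 + 1 + 0 = 16.

16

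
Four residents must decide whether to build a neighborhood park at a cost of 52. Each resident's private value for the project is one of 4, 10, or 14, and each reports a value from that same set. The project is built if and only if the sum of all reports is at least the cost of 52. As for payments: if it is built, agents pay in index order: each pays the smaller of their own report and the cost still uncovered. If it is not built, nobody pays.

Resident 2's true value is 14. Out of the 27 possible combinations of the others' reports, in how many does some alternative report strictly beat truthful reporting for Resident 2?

Others report (14, 14, 14): truth gives 0; report 10 gives 4 > 0. Violating.
Others report (4, 4, 4): truth gives 0; no alternative beats it.
Others report (4, 4, 10): truth gives 0; no alternative beats it.
(Checking all 27 profiles: 1 has a profitable deviation, 26 do not.)

1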